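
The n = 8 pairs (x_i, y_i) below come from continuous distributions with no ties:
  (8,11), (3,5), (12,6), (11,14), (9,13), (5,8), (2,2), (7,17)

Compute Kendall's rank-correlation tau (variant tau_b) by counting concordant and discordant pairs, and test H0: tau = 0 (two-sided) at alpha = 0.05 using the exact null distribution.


Step 1: Enumerate the 28 unordered pairs (i,j) with i<j and classify each by sign(x_j-x_i) * sign(y_j-y_i).
  (1,2):dx=-5,dy=-6->C; (1,3):dx=+4,dy=-5->D; (1,4):dx=+3,dy=+3->C; (1,5):dx=+1,dy=+2->C
  (1,6):dx=-3,dy=-3->C; (1,7):dx=-6,dy=-9->C; (1,8):dx=-1,dy=+6->D; (2,3):dx=+9,dy=+1->C
  (2,4):dx=+8,dy=+9->C; (2,5):dx=+6,dy=+8->C; (2,6):dx=+2,dy=+3->C; (2,7):dx=-1,dy=-3->C
  (2,8):dx=+4,dy=+12->C; (3,4):dx=-1,dy=+8->D; (3,5):dx=-3,dy=+7->D; (3,6):dx=-7,dy=+2->D
  (3,7):dx=-10,dy=-4->C; (3,8):dx=-5,dy=+11->D; (4,5):dx=-2,dy=-1->C; (4,6):dx=-6,dy=-6->C
  (4,7):dx=-9,dy=-12->C; (4,8):dx=-4,dy=+3->D; (5,6):dx=-4,dy=-5->C; (5,7):dx=-7,dy=-11->C
  (5,8):dx=-2,dy=+4->D; (6,7):dx=-3,dy=-6->C; (6,8):dx=+2,dy=+9->C; (7,8):dx=+5,dy=+15->C
Step 2: C = 20, D = 8, total pairs = 28.
Step 3: tau = (C - D)/(n(n-1)/2) = (20 - 8)/28 = 0.428571.
Step 4: Exact two-sided p-value (enumerate n! = 40320 permutations of y under H0): p = 0.178869.
Step 5: alpha = 0.05. fail to reject H0.

tau_b = 0.4286 (C=20, D=8), p = 0.178869, fail to reject H0.


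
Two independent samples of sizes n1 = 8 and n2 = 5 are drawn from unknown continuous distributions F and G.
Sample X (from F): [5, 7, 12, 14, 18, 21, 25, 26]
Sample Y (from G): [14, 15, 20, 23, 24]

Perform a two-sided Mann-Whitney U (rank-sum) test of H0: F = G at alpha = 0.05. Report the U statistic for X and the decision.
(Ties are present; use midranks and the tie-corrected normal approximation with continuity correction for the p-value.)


Step 1: Combine and sort all 13 observations; assign midranks.
sorted (value, group): (5,X), (7,X), (12,X), (14,X), (14,Y), (15,Y), (18,X), (20,Y), (21,X), (23,Y), (24,Y), (25,X), (26,X)
ranks: 5->1, 7->2, 12->3, 14->4.5, 14->4.5, 15->6, 18->7, 20->8, 21->9, 23->10, 24->11, 25->12, 26->13
Step 2: Rank sum for X: R1 = 1 + 2 + 3 + 4.5 + 7 + 9 + 12 + 13 = 51.5.
Step 3: U_X = R1 - n1(n1+1)/2 = 51.5 - 8*9/2 = 51.5 - 36 = 15.5.
       U_Y = n1*n2 - U_X = 40 - 15.5 = 24.5.
Step 4: Ties are present, so use the tie-corrected normal approximation (with continuity correction) for the p-value.
Step 5: p-value = 0.557643; compare to alpha = 0.05. fail to reject H0.

U_X = 15.5, p = 0.557643, fail to reject H0 at alpha = 0.05.


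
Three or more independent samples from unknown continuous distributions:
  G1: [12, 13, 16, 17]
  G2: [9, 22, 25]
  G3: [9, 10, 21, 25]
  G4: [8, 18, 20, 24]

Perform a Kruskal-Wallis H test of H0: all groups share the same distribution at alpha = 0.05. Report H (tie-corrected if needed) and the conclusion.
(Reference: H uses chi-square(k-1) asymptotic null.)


Step 1: Combine all N = 15 observations and assign midranks.
sorted (value, group, rank): (8,G4,1), (9,G2,2.5), (9,G3,2.5), (10,G3,4), (12,G1,5), (13,G1,6), (16,G1,7), (17,G1,8), (18,G4,9), (20,G4,10), (21,G3,11), (22,G2,12), (24,G4,13), (25,G2,14.5), (25,G3,14.5)
Step 2: Sum ranks within each group.
R_1 = 26 (n_1 = 4)
R_2 = 29 (n_2 = 3)
R_3 = 32 (n_3 = 4)
R_4 = 33 (n_4 = 4)
Step 3: H = 12/(N(N+1)) * sum(R_i^2/n_i) - 3(N+1)
     = 12/(15*16) * (26^2/4 + 29^2/3 + 32^2/4 + 33^2/4) - 3*16
     = 0.050000 * 977.583 - 48
     = 0.879167.
Step 4: Ties present; correction factor C = 1 - 12/(15^3 - 15) = 0.996429. Corrected H = 0.879167 / 0.996429 = 0.882318.
Step 5: Under H0, H ~ chi^2(3); p-value = 0.829693.
Step 6: alpha = 0.05. fail to reject H0.

H = 0.8823, df = 3, p = 0.829693, fail to reject H0.


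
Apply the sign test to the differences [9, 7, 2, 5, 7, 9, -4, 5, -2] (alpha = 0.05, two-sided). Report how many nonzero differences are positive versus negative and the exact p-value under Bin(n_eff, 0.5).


Step 1: Discard zero differences. Original n = 9; n_eff = number of nonzero differences = 9.
Nonzero differences (with sign): +9, +7, +2, +5, +7, +9, -4, +5, -2
Step 2: Count signs: positive = 7, negative = 2.
Step 3: Under H0: P(positive) = 0.5, so the number of positives S ~ Bin(9, 0.5).
Step 4: Two-sided exact p-value = sum of Bin(9,0.5) probabilities at or below the observed probability = 0.179688.
Step 5: alpha = 0.05. fail to reject H0.

n_eff = 9, pos = 7, neg = 2, p = 0.179688, fail to reject H0.


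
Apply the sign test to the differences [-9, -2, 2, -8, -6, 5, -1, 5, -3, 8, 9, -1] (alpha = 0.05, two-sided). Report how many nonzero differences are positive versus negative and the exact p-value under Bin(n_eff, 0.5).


Step 1: Discard zero differences. Original n = 12; n_eff = number of nonzero differences = 12.
Nonzero differences (with sign): -9, -2, +2, -8, -6, +5, -1, +5, -3, +8, +9, -1
Step 2: Count signs: positive = 5, negative = 7.
Step 3: Under H0: P(positive) = 0.5, so the number of positives S ~ Bin(12, 0.5).
Step 4: Two-sided exact p-value = sum of Bin(12,0.5) probabilities at or below the observed probability = 0.774414.
Step 5: alpha = 0.05. fail to reject H0.

n_eff = 12, pos = 5, neg = 7, p = 0.774414, fail to reject H0.


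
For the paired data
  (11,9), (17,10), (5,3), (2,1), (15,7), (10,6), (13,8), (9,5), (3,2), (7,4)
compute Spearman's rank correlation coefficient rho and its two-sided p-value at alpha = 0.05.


Step 1: Rank x and y separately (midranks; no ties here).
rank(x): 11->7, 17->10, 5->3, 2->1, 15->9, 10->6, 13->8, 9->5, 3->2, 7->4
rank(y): 9->9, 10->10, 3->3, 1->1, 7->7, 6->6, 8->8, 5->5, 2->2, 4->4
Step 2: d_i = R_x(i) - R_y(i); compute d_i^2.
  (7-9)^2=4, (10-10)^2=0, (3-3)^2=0, (1-1)^2=0, (9-7)^2=4, (6-6)^2=0, (8-8)^2=0, (5-5)^2=0, (2-2)^2=0, (4-4)^2=0
sum(d^2) = 8.
Step 3: rho = 1 - 6*8 / (10*(10^2 - 1)) = 1 - 48/990 = 0.951515.
Step 4: Under H0, t = rho * sqrt((n-2)/(1-rho^2)) = 8.7493 ~ t(8).
Step 5: Two-sided p-value from the t-distribution with 8 df = 0.000023.
Step 6: alpha = 0.05. reject H0.

rho = 0.9515, p = 0.000023, reject H0 at alpha = 0.05.


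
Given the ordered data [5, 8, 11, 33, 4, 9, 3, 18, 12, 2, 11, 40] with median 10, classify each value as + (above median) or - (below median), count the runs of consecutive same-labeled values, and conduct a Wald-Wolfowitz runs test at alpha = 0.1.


Step 1: Compute median = 10; label A = above, B = below.
Labels in order: BBAABBBAABAA  (n_A = 6, n_B = 6)
Step 2: Count runs R = 6.
Step 3: Under H0 (random ordering), E[R] = 2*n_A*n_B/(n_A+n_B) + 1 = 2*6*6/12 + 1 = 7.0000.
        Var[R] = 2*n_A*n_B*(2*n_A*n_B - n_A - n_B) / ((n_A+n_B)^2 * (n_A+n_B-1)) = 4320/1584 = 2.7273.
        SD[R] = 1.6514.
Step 4: Continuity-corrected z = (R + 0.5 - E[R]) / SD[R] = (6 + 0.5 - 7.0000) / 1.6514 = -0.3028.
Step 5: Two-sided p-value via normal approximation = 2*(1 - Phi(|z|)) = 0.762069.
Step 6: alpha = 0.1. fail to reject H0.

R = 6, z = -0.3028, p = 0.762069, fail to reject H0.


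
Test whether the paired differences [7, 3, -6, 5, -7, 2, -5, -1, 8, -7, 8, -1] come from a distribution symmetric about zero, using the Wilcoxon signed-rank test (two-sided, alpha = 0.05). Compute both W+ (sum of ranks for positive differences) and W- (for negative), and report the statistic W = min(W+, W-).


Step 1: Drop any zero differences (none here) and take |d_i|.
|d| = [7, 3, 6, 5, 7, 2, 5, 1, 8, 7, 8, 1]
Step 2: Midrank |d_i| (ties get averaged ranks).
ranks: |7|->9, |3|->4, |6|->7, |5|->5.5, |7|->9, |2|->3, |5|->5.5, |1|->1.5, |8|->11.5, |7|->9, |8|->11.5, |1|->1.5
Step 3: Attach original signs; sum ranks with positive sign and with negative sign.
W+ = 9 + 4 + 5.5 + 3 + 11.5 + 11.5 = 44.5
W- = 7 + 9 + 5.5 + 1.5 + 9 + 1.5 = 33.5
(Check: W+ + W- = 78 should equal n(n+1)/2 = 78.)
Step 4: Test statistic W = min(W+, W-) = 33.5.
Step 5: Ties in |d|, so use the tie-corrected normal approximation.
        E[W] = n(n+1)/4 = 12*13/4 = 39.
        Tie groups: |d|=1 (t=2), |d|=5 (t=2), |d|=7 (t=3), |d|=8 (t=2); sum(t^3 - t) = 42.
        Var[W] = n(n+1)(2n+1)/24 - sum(t^3-t)/48 = 3900/24 - 42/48 = 161.625.
        z = (W - E[W]) / sqrt(Var[W]) = (33.5 - 39) / 12.7132 = -0.4326.
        Two-sided p = 2*Phi(z) = 0.665290.
Step 6: alpha = 0.05. fail to reject H0.

W+ = 44.5, W- = 33.5, W = min = 33.5, p = 0.665290, fail to reject H0.


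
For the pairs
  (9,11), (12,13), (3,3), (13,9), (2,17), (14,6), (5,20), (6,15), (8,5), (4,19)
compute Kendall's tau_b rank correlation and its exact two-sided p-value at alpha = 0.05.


Step 1: Enumerate the 45 unordered pairs (i,j) with i<j and classify each by sign(x_j-x_i) * sign(y_j-y_i).
  (1,2):dx=+3,dy=+2->C; (1,3):dx=-6,dy=-8->C; (1,4):dx=+4,dy=-2->D; (1,5):dx=-7,dy=+6->D
  (1,6):dx=+5,dy=-5->D; (1,7):dx=-4,dy=+9->D; (1,8):dx=-3,dy=+4->D; (1,9):dx=-1,dy=-6->C
  (1,10):dx=-5,dy=+8->D; (2,3):dx=-9,dy=-10->C; (2,4):dx=+1,dy=-4->D; (2,5):dx=-10,dy=+4->D
  (2,6):dx=+2,dy=-7->D; (2,7):dx=-7,dy=+7->D; (2,8):dx=-6,dy=+2->D; (2,9):dx=-4,dy=-8->C
  (2,10):dx=-8,dy=+6->D; (3,4):dx=+10,dy=+6->C; (3,5):dx=-1,dy=+14->D; (3,6):dx=+11,dy=+3->C
  (3,7):dx=+2,dy=+17->C; (3,8):dx=+3,dy=+12->C; (3,9):dx=+5,dy=+2->C; (3,10):dx=+1,dy=+16->C
  (4,5):dx=-11,dy=+8->D; (4,6):dx=+1,dy=-3->D; (4,7):dx=-8,dy=+11->D; (4,8):dx=-7,dy=+6->D
  (4,9):dx=-5,dy=-4->C; (4,10):dx=-9,dy=+10->D; (5,6):dx=+12,dy=-11->D; (5,7):dx=+3,dy=+3->C
  (5,8):dx=+4,dy=-2->D; (5,9):dx=+6,dy=-12->D; (5,10):dx=+2,dy=+2->C; (6,7):dx=-9,dy=+14->D
  (6,8):dx=-8,dy=+9->D; (6,9):dx=-6,dy=-1->C; (6,10):dx=-10,dy=+13->D; (7,8):dx=+1,dy=-5->D
  (7,9):dx=+3,dy=-15->D; (7,10):dx=-1,dy=-1->C; (8,9):dx=+2,dy=-10->D; (8,10):dx=-2,dy=+4->D
  (9,10):dx=-4,dy=+14->D
Step 2: C = 16, D = 29, total pairs = 45.
Step 3: tau = (C - D)/(n(n-1)/2) = (16 - 29)/45 = -0.288889.
Step 4: Exact two-sided p-value (enumerate n! = 3628800 permutations of y under H0): p = 0.291248.
Step 5: alpha = 0.05. fail to reject H0.

tau_b = -0.2889 (C=16, D=29), p = 0.291248, fail to reject H0.


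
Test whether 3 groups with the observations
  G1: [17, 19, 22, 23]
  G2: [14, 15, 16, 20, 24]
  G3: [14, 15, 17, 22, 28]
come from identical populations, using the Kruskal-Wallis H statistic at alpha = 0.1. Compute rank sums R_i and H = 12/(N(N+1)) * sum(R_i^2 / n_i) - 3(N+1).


Step 1: Combine all N = 14 observations and assign midranks.
sorted (value, group, rank): (14,G2,1.5), (14,G3,1.5), (15,G2,3.5), (15,G3,3.5), (16,G2,5), (17,G1,6.5), (17,G3,6.5), (19,G1,8), (20,G2,9), (22,G1,10.5), (22,G3,10.5), (23,G1,12), (24,G2,13), (28,G3,14)
Step 2: Sum ranks within each group.
R_1 = 37 (n_1 = 4)
R_2 = 32 (n_2 = 5)
R_3 = 36 (n_3 = 5)
Step 3: H = 12/(N(N+1)) * sum(R_i^2/n_i) - 3(N+1)
     = 12/(14*15) * (37^2/4 + 32^2/5 + 36^2/5) - 3*15
     = 0.057143 * 806.25 - 45
     = 1.071429.
Step 4: Ties present; correction factor C = 1 - 24/(14^3 - 14) = 0.991209. Corrected H = 1.071429 / 0.991209 = 1.080931.
Step 5: Under H0, H ~ chi^2(2); p-value = 0.582477.
Step 6: alpha = 0.1. fail to reject H0.

H = 1.0809, df = 2, p = 0.582477, fail to reject H0.


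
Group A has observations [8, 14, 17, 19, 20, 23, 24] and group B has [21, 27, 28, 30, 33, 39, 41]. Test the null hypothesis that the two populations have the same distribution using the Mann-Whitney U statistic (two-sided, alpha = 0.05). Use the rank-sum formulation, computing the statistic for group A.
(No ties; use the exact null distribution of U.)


Step 1: Combine and sort all 14 observations; assign midranks.
sorted (value, group): (8,X), (14,X), (17,X), (19,X), (20,X), (21,Y), (23,X), (24,X), (27,Y), (28,Y), (30,Y), (33,Y), (39,Y), (41,Y)
ranks: 8->1, 14->2, 17->3, 19->4, 20->5, 21->6, 23->7, 24->8, 27->9, 28->10, 30->11, 33->12, 39->13, 41->14
Step 2: Rank sum for X: R1 = 1 + 2 + 3 + 4 + 5 + 7 + 8 = 30.
Step 3: U_X = R1 - n1(n1+1)/2 = 30 - 7*8/2 = 30 - 28 = 2.
       U_Y = n1*n2 - U_X = 49 - 2 = 47.
Step 4: No ties, so the exact null distribution of U (based on enumerating the C(14,7) = 3432 equally likely rank assignments) gives the two-sided p-value.
Step 5: p-value = 0.002331; compare to alpha = 0.05. reject H0.

U_X = 2, p = 0.002331, reject H0 at alpha = 0.05.


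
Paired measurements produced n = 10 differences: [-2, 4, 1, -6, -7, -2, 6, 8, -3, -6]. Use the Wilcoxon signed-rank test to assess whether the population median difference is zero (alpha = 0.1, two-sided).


Step 1: Drop any zero differences (none here) and take |d_i|.
|d| = [2, 4, 1, 6, 7, 2, 6, 8, 3, 6]
Step 2: Midrank |d_i| (ties get averaged ranks).
ranks: |2|->2.5, |4|->5, |1|->1, |6|->7, |7|->9, |2|->2.5, |6|->7, |8|->10, |3|->4, |6|->7
Step 3: Attach original signs; sum ranks with positive sign and with negative sign.
W+ = 5 + 1 + 7 + 10 = 23
W- = 2.5 + 7 + 9 + 2.5 + 4 + 7 = 32
(Check: W+ + W- = 55 should equal n(n+1)/2 = 55.)
Step 4: Test statistic W = min(W+, W-) = 23.
Step 5: Ties in |d|, so use the tie-corrected normal approximation.
        E[W] = n(n+1)/4 = 10*11/4 = 27.5.
        Tie groups: |d|=2 (t=2), |d|=6 (t=3); sum(t^3 - t) = 30.
        Var[W] = n(n+1)(2n+1)/24 - sum(t^3-t)/48 = 2310/24 - 30/48 = 95.625.
        z = (W - E[W]) / sqrt(Var[W]) = (23 - 27.5) / 9.7788 = -0.4602.
        Two-sided p = 2*Phi(z) = 0.645388.
Step 6: alpha = 0.1. fail to reject H0.

W+ = 23, W- = 32, W = min = 23, p = 0.645388, fail to reject H0.


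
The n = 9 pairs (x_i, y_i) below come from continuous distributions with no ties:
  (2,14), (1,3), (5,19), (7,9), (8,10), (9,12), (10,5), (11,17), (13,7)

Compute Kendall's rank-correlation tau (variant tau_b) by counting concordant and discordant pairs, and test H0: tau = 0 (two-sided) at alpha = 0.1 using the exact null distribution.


Step 1: Enumerate the 36 unordered pairs (i,j) with i<j and classify each by sign(x_j-x_i) * sign(y_j-y_i).
  (1,2):dx=-1,dy=-11->C; (1,3):dx=+3,dy=+5->C; (1,4):dx=+5,dy=-5->D; (1,5):dx=+6,dy=-4->D
  (1,6):dx=+7,dy=-2->D; (1,7):dx=+8,dy=-9->D; (1,8):dx=+9,dy=+3->C; (1,9):dx=+11,dy=-7->D
  (2,3):dx=+4,dy=+16->C; (2,4):dx=+6,dy=+6->C; (2,5):dx=+7,dy=+7->C; (2,6):dx=+8,dy=+9->C
  (2,7):dx=+9,dy=+2->C; (2,8):dx=+10,dy=+14->C; (2,9):dx=+12,dy=+4->C; (3,4):dx=+2,dy=-10->D
  (3,5):dx=+3,dy=-9->D; (3,6):dx=+4,dy=-7->D; (3,7):dx=+5,dy=-14->D; (3,8):dx=+6,dy=-2->D
  (3,9):dx=+8,dy=-12->D; (4,5):dx=+1,dy=+1->C; (4,6):dx=+2,dy=+3->C; (4,7):dx=+3,dy=-4->D
  (4,8):dx=+4,dy=+8->C; (4,9):dx=+6,dy=-2->D; (5,6):dx=+1,dy=+2->C; (5,7):dx=+2,dy=-5->D
  (5,8):dx=+3,dy=+7->C; (5,9):dx=+5,dy=-3->D; (6,7):dx=+1,dy=-7->D; (6,8):dx=+2,dy=+5->C
  (6,9):dx=+4,dy=-5->D; (7,8):dx=+1,dy=+12->C; (7,9):dx=+3,dy=+2->C; (8,9):dx=+2,dy=-10->D
Step 2: C = 18, D = 18, total pairs = 36.
Step 3: tau = (C - D)/(n(n-1)/2) = (18 - 18)/36 = 0.000000.
Step 4: Exact two-sided p-value (enumerate n! = 362880 permutations of y under H0): p = 1.000000.
Step 5: alpha = 0.1. fail to reject H0.

tau_b = 0.0000 (C=18, D=18), p = 1.000000, fail to reject H0.


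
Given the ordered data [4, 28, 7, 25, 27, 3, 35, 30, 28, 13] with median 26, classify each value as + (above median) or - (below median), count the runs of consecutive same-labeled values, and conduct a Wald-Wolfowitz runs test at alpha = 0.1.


Step 1: Compute median = 26; label A = above, B = below.
Labels in order: BABBABAAAB  (n_A = 5, n_B = 5)
Step 2: Count runs R = 7.
Step 3: Under H0 (random ordering), E[R] = 2*n_A*n_B/(n_A+n_B) + 1 = 2*5*5/10 + 1 = 6.0000.
        Var[R] = 2*n_A*n_B*(2*n_A*n_B - n_A - n_B) / ((n_A+n_B)^2 * (n_A+n_B-1)) = 2000/900 = 2.2222.
        SD[R] = 1.4907.
Step 4: Continuity-corrected z = (R - 0.5 - E[R]) / SD[R] = (7 - 0.5 - 6.0000) / 1.4907 = 0.3354.
Step 5: Two-sided p-value via normal approximation = 2*(1 - Phi(|z|)) = 0.737316.
Step 6: alpha = 0.1. fail to reject H0.

R = 7, z = 0.3354, p = 0.737316, fail to reject H0.


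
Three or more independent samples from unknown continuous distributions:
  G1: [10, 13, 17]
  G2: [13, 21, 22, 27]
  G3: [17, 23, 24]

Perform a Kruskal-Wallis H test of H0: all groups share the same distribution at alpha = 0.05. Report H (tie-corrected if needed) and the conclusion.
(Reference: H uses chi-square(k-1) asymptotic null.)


Step 1: Combine all N = 10 observations and assign midranks.
sorted (value, group, rank): (10,G1,1), (13,G1,2.5), (13,G2,2.5), (17,G1,4.5), (17,G3,4.5), (21,G2,6), (22,G2,7), (23,G3,8), (24,G3,9), (27,G2,10)
Step 2: Sum ranks within each group.
R_1 = 8 (n_1 = 3)
R_2 = 25.5 (n_2 = 4)
R_3 = 21.5 (n_3 = 3)
Step 3: H = 12/(N(N+1)) * sum(R_i^2/n_i) - 3(N+1)
     = 12/(10*11) * (8^2/3 + 25.5^2/4 + 21.5^2/3) - 3*11
     = 0.109091 * 337.979 - 33
     = 3.870455.
Step 4: Ties present; correction factor C = 1 - 12/(10^3 - 10) = 0.987879. Corrected H = 3.870455 / 0.987879 = 3.917945.
Step 5: Under H0, H ~ chi^2(2); p-value = 0.141003.
Step 6: alpha = 0.05. fail to reject H0.

H = 3.9179, df = 2, p = 0.141003, fail to reject H0.


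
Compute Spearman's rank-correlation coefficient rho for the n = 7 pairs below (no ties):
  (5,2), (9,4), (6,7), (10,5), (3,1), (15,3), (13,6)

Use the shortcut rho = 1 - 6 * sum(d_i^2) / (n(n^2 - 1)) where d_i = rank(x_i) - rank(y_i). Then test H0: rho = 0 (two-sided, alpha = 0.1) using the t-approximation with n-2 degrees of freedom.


Step 1: Rank x and y separately (midranks; no ties here).
rank(x): 5->2, 9->4, 6->3, 10->5, 3->1, 15->7, 13->6
rank(y): 2->2, 4->4, 7->7, 5->5, 1->1, 3->3, 6->6
Step 2: d_i = R_x(i) - R_y(i); compute d_i^2.
  (2-2)^2=0, (4-4)^2=0, (3-7)^2=16, (5-5)^2=0, (1-1)^2=0, (7-3)^2=16, (6-6)^2=0
sum(d^2) = 32.
Step 3: rho = 1 - 6*32 / (7*(7^2 - 1)) = 1 - 192/336 = 0.428571.
Step 4: Under H0, t = rho * sqrt((n-2)/(1-rho^2)) = 1.0607 ~ t(5).
Step 5: Two-sided p-value from the t-distribution with 5 df = 0.337368.
Step 6: alpha = 0.1. fail to reject H0.

rho = 0.4286, p = 0.337368, fail to reject H0 at alpha = 0.1.


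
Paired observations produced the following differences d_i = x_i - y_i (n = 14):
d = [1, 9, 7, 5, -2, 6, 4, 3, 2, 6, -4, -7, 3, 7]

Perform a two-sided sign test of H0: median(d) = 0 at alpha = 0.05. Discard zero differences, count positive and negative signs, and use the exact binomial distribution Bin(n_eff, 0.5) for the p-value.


Step 1: Discard zero differences. Original n = 14; n_eff = number of nonzero differences = 14.
Nonzero differences (with sign): +1, +9, +7, +5, -2, +6, +4, +3, +2, +6, -4, -7, +3, +7
Step 2: Count signs: positive = 11, negative = 3.
Step 3: Under H0: P(positive) = 0.5, so the number of positives S ~ Bin(14, 0.5).
Step 4: Two-sided exact p-value = sum of Bin(14,0.5) probabilities at or below the observed probability = 0.057373.
Step 5: alpha = 0.05. fail to reject H0.

n_eff = 14, pos = 11, neg = 3, p = 0.057373, fail to reject H0.


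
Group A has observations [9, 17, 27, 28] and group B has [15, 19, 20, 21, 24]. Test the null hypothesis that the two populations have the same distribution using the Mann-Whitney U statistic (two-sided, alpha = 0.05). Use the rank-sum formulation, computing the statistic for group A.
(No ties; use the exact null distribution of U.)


Step 1: Combine and sort all 9 observations; assign midranks.
sorted (value, group): (9,X), (15,Y), (17,X), (19,Y), (20,Y), (21,Y), (24,Y), (27,X), (28,X)
ranks: 9->1, 15->2, 17->3, 19->4, 20->5, 21->6, 24->7, 27->8, 28->9
Step 2: Rank sum for X: R1 = 1 + 3 + 8 + 9 = 21.
Step 3: U_X = R1 - n1(n1+1)/2 = 21 - 4*5/2 = 21 - 10 = 11.
       U_Y = n1*n2 - U_X = 20 - 11 = 9.
Step 4: No ties, so the exact null distribution of U (based on enumerating the C(9,4) = 126 equally likely rank assignments) gives the two-sided p-value.
Step 5: p-value = 0.904762; compare to alpha = 0.05. fail to reject H0.

U_X = 11, p = 0.904762, fail to reject H0 at alpha = 0.05.


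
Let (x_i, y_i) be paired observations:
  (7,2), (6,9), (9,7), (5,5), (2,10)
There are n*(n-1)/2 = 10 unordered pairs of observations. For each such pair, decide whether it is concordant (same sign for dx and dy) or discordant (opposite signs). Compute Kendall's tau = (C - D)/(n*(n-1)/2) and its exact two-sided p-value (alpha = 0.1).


Step 1: Enumerate the 10 unordered pairs (i,j) with i<j and classify each by sign(x_j-x_i) * sign(y_j-y_i).
  (1,2):dx=-1,dy=+7->D; (1,3):dx=+2,dy=+5->C; (1,4):dx=-2,dy=+3->D; (1,5):dx=-5,dy=+8->D
  (2,3):dx=+3,dy=-2->D; (2,4):dx=-1,dy=-4->C; (2,5):dx=-4,dy=+1->D; (3,4):dx=-4,dy=-2->C
  (3,5):dx=-7,dy=+3->D; (4,5):dx=-3,dy=+5->D
Step 2: C = 3, D = 7, total pairs = 10.
Step 3: tau = (C - D)/(n(n-1)/2) = (3 - 7)/10 = -0.400000.
Step 4: Exact two-sided p-value (enumerate n! = 120 permutations of y under H0): p = 0.483333.
Step 5: alpha = 0.1. fail to reject H0.

tau_b = -0.4000 (C=3, D=7), p = 0.483333, fail to reject H0.


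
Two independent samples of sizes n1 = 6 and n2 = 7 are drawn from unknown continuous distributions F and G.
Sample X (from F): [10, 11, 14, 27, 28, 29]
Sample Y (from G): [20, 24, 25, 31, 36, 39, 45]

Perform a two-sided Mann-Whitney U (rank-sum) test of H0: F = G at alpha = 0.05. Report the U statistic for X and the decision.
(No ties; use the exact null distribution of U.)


Step 1: Combine and sort all 13 observations; assign midranks.
sorted (value, group): (10,X), (11,X), (14,X), (20,Y), (24,Y), (25,Y), (27,X), (28,X), (29,X), (31,Y), (36,Y), (39,Y), (45,Y)
ranks: 10->1, 11->2, 14->3, 20->4, 24->5, 25->6, 27->7, 28->8, 29->9, 31->10, 36->11, 39->12, 45->13
Step 2: Rank sum for X: R1 = 1 + 2 + 3 + 7 + 8 + 9 = 30.
Step 3: U_X = R1 - n1(n1+1)/2 = 30 - 6*7/2 = 30 - 21 = 9.
       U_Y = n1*n2 - U_X = 42 - 9 = 33.
Step 4: No ties, so the exact null distribution of U (based on enumerating the C(13,6) = 1716 equally likely rank assignments) gives the two-sided p-value.
Step 5: p-value = 0.101399; compare to alpha = 0.05. fail to reject H0.

U_X = 9, p = 0.101399, fail to reject H0 at alpha = 0.05.


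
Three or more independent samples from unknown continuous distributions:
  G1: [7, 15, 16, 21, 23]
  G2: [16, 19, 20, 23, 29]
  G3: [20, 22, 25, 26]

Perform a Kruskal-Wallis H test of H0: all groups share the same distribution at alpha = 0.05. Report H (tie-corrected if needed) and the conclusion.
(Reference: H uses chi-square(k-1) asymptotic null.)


Step 1: Combine all N = 14 observations and assign midranks.
sorted (value, group, rank): (7,G1,1), (15,G1,2), (16,G1,3.5), (16,G2,3.5), (19,G2,5), (20,G2,6.5), (20,G3,6.5), (21,G1,8), (22,G3,9), (23,G1,10.5), (23,G2,10.5), (25,G3,12), (26,G3,13), (29,G2,14)
Step 2: Sum ranks within each group.
R_1 = 25 (n_1 = 5)
R_2 = 39.5 (n_2 = 5)
R_3 = 40.5 (n_3 = 4)
Step 3: H = 12/(N(N+1)) * sum(R_i^2/n_i) - 3(N+1)
     = 12/(14*15) * (25^2/5 + 39.5^2/5 + 40.5^2/4) - 3*15
     = 0.057143 * 847.112 - 45
     = 3.406429.
Step 4: Ties present; correction factor C = 1 - 18/(14^3 - 14) = 0.993407. Corrected H = 3.406429 / 0.993407 = 3.429038.
Step 5: Under H0, H ~ chi^2(2); p-value = 0.180050.
Step 6: alpha = 0.05. fail to reject H0.

H = 3.4290, df = 2, p = 0.180050, fail to reject H0.


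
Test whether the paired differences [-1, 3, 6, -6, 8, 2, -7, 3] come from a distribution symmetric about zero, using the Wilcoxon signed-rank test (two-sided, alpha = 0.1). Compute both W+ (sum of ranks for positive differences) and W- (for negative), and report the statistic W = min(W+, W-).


Step 1: Drop any zero differences (none here) and take |d_i|.
|d| = [1, 3, 6, 6, 8, 2, 7, 3]
Step 2: Midrank |d_i| (ties get averaged ranks).
ranks: |1|->1, |3|->3.5, |6|->5.5, |6|->5.5, |8|->8, |2|->2, |7|->7, |3|->3.5
Step 3: Attach original signs; sum ranks with positive sign and with negative sign.
W+ = 3.5 + 5.5 + 8 + 2 + 3.5 = 22.5
W- = 1 + 5.5 + 7 = 13.5
(Check: W+ + W- = 36 should equal n(n+1)/2 = 36.)
Step 4: Test statistic W = min(W+, W-) = 13.5.
Step 5: Ties in |d|, so use the tie-corrected normal approximation.
        E[W] = n(n+1)/4 = 8*9/4 = 18.
        Tie groups: |d|=3 (t=2), |d|=6 (t=2); sum(t^3 - t) = 12.
        Var[W] = n(n+1)(2n+1)/24 - sum(t^3-t)/48 = 1224/24 - 12/48 = 50.75.
        z = (W - E[W]) / sqrt(Var[W]) = (13.5 - 18) / 7.1239 = -0.6317.
        Two-sided p = 2*Phi(z) = 0.527599.
Step 6: alpha = 0.1. fail to reject H0.

W+ = 22.5, W- = 13.5, W = min = 13.5, p = 0.527599, fail to reject H0.


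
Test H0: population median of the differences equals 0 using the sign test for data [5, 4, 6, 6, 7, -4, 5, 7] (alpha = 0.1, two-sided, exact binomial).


Step 1: Discard zero differences. Original n = 8; n_eff = number of nonzero differences = 8.
Nonzero differences (with sign): +5, +4, +6, +6, +7, -4, +5, +7
Step 2: Count signs: positive = 7, negative = 1.
Step 3: Under H0: P(positive) = 0.5, so the number of positives S ~ Bin(8, 0.5).
Step 4: Two-sided exact p-value = sum of Bin(8,0.5) probabilities at or below the observed probability = 0.070312.
Step 5: alpha = 0.1. reject H0.

n_eff = 8, pos = 7, neg = 1, p = 0.070312, reject H0.


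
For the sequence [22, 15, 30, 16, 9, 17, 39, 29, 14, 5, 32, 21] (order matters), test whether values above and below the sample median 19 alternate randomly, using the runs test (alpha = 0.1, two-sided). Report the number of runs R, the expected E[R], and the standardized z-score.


Step 1: Compute median = 19; label A = above, B = below.
Labels in order: ABABBBAABBAA  (n_A = 6, n_B = 6)
Step 2: Count runs R = 7.
Step 3: Under H0 (random ordering), E[R] = 2*n_A*n_B/(n_A+n_B) + 1 = 2*6*6/12 + 1 = 7.0000.
        Var[R] = 2*n_A*n_B*(2*n_A*n_B - n_A - n_B) / ((n_A+n_B)^2 * (n_A+n_B-1)) = 4320/1584 = 2.7273.
        SD[R] = 1.6514.
Step 4: R = E[R], so z = 0 with no continuity correction.
Step 5: Two-sided p-value via normal approximation = 2*(1 - Phi(|z|)) = 1.000000.
Step 6: alpha = 0.1. fail to reject H0.

R = 7, z = 0.0000, p = 1.000000, fail to reject H0.


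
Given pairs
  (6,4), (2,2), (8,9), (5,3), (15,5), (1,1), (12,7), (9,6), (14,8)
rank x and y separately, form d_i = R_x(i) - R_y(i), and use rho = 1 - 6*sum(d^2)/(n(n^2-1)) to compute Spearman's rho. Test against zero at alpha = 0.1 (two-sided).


Step 1: Rank x and y separately (midranks; no ties here).
rank(x): 6->4, 2->2, 8->5, 5->3, 15->9, 1->1, 12->7, 9->6, 14->8
rank(y): 4->4, 2->2, 9->9, 3->3, 5->5, 1->1, 7->7, 6->6, 8->8
Step 2: d_i = R_x(i) - R_y(i); compute d_i^2.
  (4-4)^2=0, (2-2)^2=0, (5-9)^2=16, (3-3)^2=0, (9-5)^2=16, (1-1)^2=0, (7-7)^2=0, (6-6)^2=0, (8-8)^2=0
sum(d^2) = 32.
Step 3: rho = 1 - 6*32 / (9*(9^2 - 1)) = 1 - 192/720 = 0.733333.
Step 4: Under H0, t = rho * sqrt((n-2)/(1-rho^2)) = 2.8538 ~ t(7).
Step 5: Two-sided p-value from the t-distribution with 7 df = 0.024554.
Step 6: alpha = 0.1. reject H0.

rho = 0.7333, p = 0.024554, reject H0 at alpha = 0.1.


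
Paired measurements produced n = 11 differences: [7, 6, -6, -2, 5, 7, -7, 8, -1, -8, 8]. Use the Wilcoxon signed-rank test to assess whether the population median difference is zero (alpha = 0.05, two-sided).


Step 1: Drop any zero differences (none here) and take |d_i|.
|d| = [7, 6, 6, 2, 5, 7, 7, 8, 1, 8, 8]
Step 2: Midrank |d_i| (ties get averaged ranks).
ranks: |7|->7, |6|->4.5, |6|->4.5, |2|->2, |5|->3, |7|->7, |7|->7, |8|->10, |1|->1, |8|->10, |8|->10
Step 3: Attach original signs; sum ranks with positive sign and with negative sign.
W+ = 7 + 4.5 + 3 + 7 + 10 + 10 = 41.5
W- = 4.5 + 2 + 7 + 1 + 10 = 24.5
(Check: W+ + W- = 66 should equal n(n+1)/2 = 66.)
Step 4: Test statistic W = min(W+, W-) = 24.5.
Step 5: Ties in |d|, so use the tie-corrected normal approximation.
        E[W] = n(n+1)/4 = 11*12/4 = 33.
        Tie groups: |d|=6 (t=2), |d|=7 (t=3), |d|=8 (t=3); sum(t^3 - t) = 54.
        Var[W] = n(n+1)(2n+1)/24 - sum(t^3-t)/48 = 3036/24 - 54/48 = 125.375.
        z = (W - E[W]) / sqrt(Var[W]) = (24.5 - 33) / 11.1971 = -0.7591.
        Two-sided p = 2*Phi(z) = 0.447778.
Step 6: alpha = 0.05. fail to reject H0.

W+ = 41.5, W- = 24.5, W = min = 24.5, p = 0.447778, fail to reject H0.


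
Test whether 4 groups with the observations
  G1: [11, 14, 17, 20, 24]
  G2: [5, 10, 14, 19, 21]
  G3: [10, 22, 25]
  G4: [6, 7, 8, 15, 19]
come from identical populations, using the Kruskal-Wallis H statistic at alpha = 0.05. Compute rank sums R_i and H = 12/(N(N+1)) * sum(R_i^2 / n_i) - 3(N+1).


Step 1: Combine all N = 18 observations and assign midranks.
sorted (value, group, rank): (5,G2,1), (6,G4,2), (7,G4,3), (8,G4,4), (10,G2,5.5), (10,G3,5.5), (11,G1,7), (14,G1,8.5), (14,G2,8.5), (15,G4,10), (17,G1,11), (19,G2,12.5), (19,G4,12.5), (20,G1,14), (21,G2,15), (22,G3,16), (24,G1,17), (25,G3,18)
Step 2: Sum ranks within each group.
R_1 = 57.5 (n_1 = 5)
R_2 = 42.5 (n_2 = 5)
R_3 = 39.5 (n_3 = 3)
R_4 = 31.5 (n_4 = 5)
Step 3: H = 12/(N(N+1)) * sum(R_i^2/n_i) - 3(N+1)
     = 12/(18*19) * (57.5^2/5 + 42.5^2/5 + 39.5^2/3 + 31.5^2/5) - 3*19
     = 0.035088 * 1741.03 - 57
     = 4.088889.
Step 4: Ties present; correction factor C = 1 - 18/(18^3 - 18) = 0.996904. Corrected H = 4.088889 / 0.996904 = 4.101587.
Step 5: Under H0, H ~ chi^2(3); p-value = 0.250701.
Step 6: alpha = 0.05. fail to reject H0.

H = 4.1016, df = 3, p = 0.250701, fail to reject H0.


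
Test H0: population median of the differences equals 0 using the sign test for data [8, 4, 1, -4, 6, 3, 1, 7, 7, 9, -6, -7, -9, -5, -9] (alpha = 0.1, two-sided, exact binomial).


Step 1: Discard zero differences. Original n = 15; n_eff = number of nonzero differences = 15.
Nonzero differences (with sign): +8, +4, +1, -4, +6, +3, +1, +7, +7, +9, -6, -7, -9, -5, -9
Step 2: Count signs: positive = 9, negative = 6.
Step 3: Under H0: P(positive) = 0.5, so the number of positives S ~ Bin(15, 0.5).
Step 4: Two-sided exact p-value = sum of Bin(15,0.5) probabilities at or below the observed probability = 0.607239.
Step 5: alpha = 0.1. fail to reject H0.

n_eff = 15, pos = 9, neg = 6, p = 0.607239, fail to reject H0.


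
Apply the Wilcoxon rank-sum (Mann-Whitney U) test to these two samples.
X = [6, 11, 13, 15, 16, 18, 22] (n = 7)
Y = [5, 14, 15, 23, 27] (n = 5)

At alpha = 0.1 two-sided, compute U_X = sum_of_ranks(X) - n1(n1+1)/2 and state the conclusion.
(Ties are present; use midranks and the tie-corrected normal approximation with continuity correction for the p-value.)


Step 1: Combine and sort all 12 observations; assign midranks.
sorted (value, group): (5,Y), (6,X), (11,X), (13,X), (14,Y), (15,X), (15,Y), (16,X), (18,X), (22,X), (23,Y), (27,Y)
ranks: 5->1, 6->2, 11->3, 13->4, 14->5, 15->6.5, 15->6.5, 16->8, 18->9, 22->10, 23->11, 27->12
Step 2: Rank sum for X: R1 = 2 + 3 + 4 + 6.5 + 8 + 9 + 10 = 42.5.
Step 3: U_X = R1 - n1(n1+1)/2 = 42.5 - 7*8/2 = 42.5 - 28 = 14.5.
       U_Y = n1*n2 - U_X = 35 - 14.5 = 20.5.
Step 4: Ties are present, so use the tie-corrected normal approximation (with continuity correction) for the p-value.
Step 5: p-value = 0.684221; compare to alpha = 0.1. fail to reject H0.

U_X = 14.5, p = 0.684221, fail to reject H0 at alpha = 0.1.


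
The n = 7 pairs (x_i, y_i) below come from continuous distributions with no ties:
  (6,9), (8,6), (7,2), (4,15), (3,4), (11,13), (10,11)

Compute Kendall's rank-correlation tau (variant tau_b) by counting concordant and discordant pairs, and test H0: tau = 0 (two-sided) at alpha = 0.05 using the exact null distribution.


Step 1: Enumerate the 21 unordered pairs (i,j) with i<j and classify each by sign(x_j-x_i) * sign(y_j-y_i).
  (1,2):dx=+2,dy=-3->D; (1,3):dx=+1,dy=-7->D; (1,4):dx=-2,dy=+6->D; (1,5):dx=-3,dy=-5->C
  (1,6):dx=+5,dy=+4->C; (1,7):dx=+4,dy=+2->C; (2,3):dx=-1,dy=-4->C; (2,4):dx=-4,dy=+9->D
  (2,5):dx=-5,dy=-2->C; (2,6):dx=+3,dy=+7->C; (2,7):dx=+2,dy=+5->C; (3,4):dx=-3,dy=+13->D
  (3,5):dx=-4,dy=+2->D; (3,6):dx=+4,dy=+11->C; (3,7):dx=+3,dy=+9->C; (4,5):dx=-1,dy=-11->C
  (4,6):dx=+7,dy=-2->D; (4,7):dx=+6,dy=-4->D; (5,6):dx=+8,dy=+9->C; (5,7):dx=+7,dy=+7->C
  (6,7):dx=-1,dy=-2->C
Step 2: C = 13, D = 8, total pairs = 21.
Step 3: tau = (C - D)/(n(n-1)/2) = (13 - 8)/21 = 0.238095.
Step 4: Exact two-sided p-value (enumerate n! = 5040 permutations of y under H0): p = 0.561905.
Step 5: alpha = 0.05. fail to reject H0.

tau_b = 0.2381 (C=13, D=8), p = 0.561905, fail to reject H0.


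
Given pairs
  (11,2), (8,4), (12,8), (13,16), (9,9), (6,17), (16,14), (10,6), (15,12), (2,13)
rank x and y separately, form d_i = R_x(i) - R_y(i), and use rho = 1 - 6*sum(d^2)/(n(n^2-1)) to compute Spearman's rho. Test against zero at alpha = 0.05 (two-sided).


Step 1: Rank x and y separately (midranks; no ties here).
rank(x): 11->6, 8->3, 12->7, 13->8, 9->4, 6->2, 16->10, 10->5, 15->9, 2->1
rank(y): 2->1, 4->2, 8->4, 16->9, 9->5, 17->10, 14->8, 6->3, 12->6, 13->7
Step 2: d_i = R_x(i) - R_y(i); compute d_i^2.
  (6-1)^2=25, (3-2)^2=1, (7-4)^2=9, (8-9)^2=1, (4-5)^2=1, (2-10)^2=64, (10-8)^2=4, (5-3)^2=4, (9-6)^2=9, (1-7)^2=36
sum(d^2) = 154.
Step 3: rho = 1 - 6*154 / (10*(10^2 - 1)) = 1 - 924/990 = 0.066667.
Step 4: Under H0, t = rho * sqrt((n-2)/(1-rho^2)) = 0.1890 ~ t(8).
Step 5: Two-sided p-value from the t-distribution with 8 df = 0.854813.
Step 6: alpha = 0.05. fail to reject H0.

rho = 0.0667, p = 0.854813, fail to reject H0 at alpha = 0.05.


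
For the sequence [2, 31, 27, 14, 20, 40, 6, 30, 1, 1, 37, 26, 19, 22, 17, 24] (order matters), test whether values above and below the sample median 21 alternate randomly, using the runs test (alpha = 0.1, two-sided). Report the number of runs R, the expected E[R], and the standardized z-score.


Step 1: Compute median = 21; label A = above, B = below.
Labels in order: BAABBABABBAABABA  (n_A = 8, n_B = 8)
Step 2: Count runs R = 12.
Step 3: Under H0 (random ordering), E[R] = 2*n_A*n_B/(n_A+n_B) + 1 = 2*8*8/16 + 1 = 9.0000.
        Var[R] = 2*n_A*n_B*(2*n_A*n_B - n_A - n_B) / ((n_A+n_B)^2 * (n_A+n_B-1)) = 14336/3840 = 3.7333.
        SD[R] = 1.9322.
Step 4: Continuity-corrected z = (R - 0.5 - E[R]) / SD[R] = (12 - 0.5 - 9.0000) / 1.9322 = 1.2939.
Step 5: Two-sided p-value via normal approximation = 2*(1 - Phi(|z|)) = 0.195709.
Step 6: alpha = 0.1. fail to reject H0.

R = 12, z = 1.2939, p = 0.195709, fail to reject H0.


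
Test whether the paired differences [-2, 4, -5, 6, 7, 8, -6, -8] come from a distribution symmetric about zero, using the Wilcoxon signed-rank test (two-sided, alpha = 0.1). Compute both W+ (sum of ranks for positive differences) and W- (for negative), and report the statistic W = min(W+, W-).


Step 1: Drop any zero differences (none here) and take |d_i|.
|d| = [2, 4, 5, 6, 7, 8, 6, 8]
Step 2: Midrank |d_i| (ties get averaged ranks).
ranks: |2|->1, |4|->2, |5|->3, |6|->4.5, |7|->6, |8|->7.5, |6|->4.5, |8|->7.5
Step 3: Attach original signs; sum ranks with positive sign and with negative sign.
W+ = 2 + 4.5 + 6 + 7.5 = 20
W- = 1 + 3 + 4.5 + 7.5 = 16
(Check: W+ + W- = 36 should equal n(n+1)/2 = 36.)
Step 4: Test statistic W = min(W+, W-) = 16.
Step 5: Ties in |d|, so use the tie-corrected normal approximation.
        E[W] = n(n+1)/4 = 8*9/4 = 18.
        Tie groups: |d|=6 (t=2), |d|=8 (t=2); sum(t^3 - t) = 12.
        Var[W] = n(n+1)(2n+1)/24 - sum(t^3-t)/48 = 1224/24 - 12/48 = 50.75.
        z = (W - E[W]) / sqrt(Var[W]) = (16 - 18) / 7.1239 = -0.2807.
        Two-sided p = 2*Phi(z) = 0.778906.
Step 6: alpha = 0.1. fail to reject H0.

W+ = 20, W- = 16, W = min = 16, p = 0.778906, fail to reject H0.


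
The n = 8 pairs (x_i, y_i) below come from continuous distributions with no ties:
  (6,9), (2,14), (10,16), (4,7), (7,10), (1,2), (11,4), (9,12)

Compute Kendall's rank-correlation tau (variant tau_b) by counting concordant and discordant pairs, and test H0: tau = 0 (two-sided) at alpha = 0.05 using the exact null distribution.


Step 1: Enumerate the 28 unordered pairs (i,j) with i<j and classify each by sign(x_j-x_i) * sign(y_j-y_i).
  (1,2):dx=-4,dy=+5->D; (1,3):dx=+4,dy=+7->C; (1,4):dx=-2,dy=-2->C; (1,5):dx=+1,dy=+1->C
  (1,6):dx=-5,dy=-7->C; (1,7):dx=+5,dy=-5->D; (1,8):dx=+3,dy=+3->C; (2,3):dx=+8,dy=+2->C
  (2,4):dx=+2,dy=-7->D; (2,5):dx=+5,dy=-4->D; (2,6):dx=-1,dy=-12->C; (2,7):dx=+9,dy=-10->D
  (2,8):dx=+7,dy=-2->D; (3,4):dx=-6,dy=-9->C; (3,5):dx=-3,dy=-6->C; (3,6):dx=-9,dy=-14->C
  (3,7):dx=+1,dy=-12->D; (3,8):dx=-1,dy=-4->C; (4,5):dx=+3,dy=+3->C; (4,6):dx=-3,dy=-5->C
  (4,7):dx=+7,dy=-3->D; (4,8):dx=+5,dy=+5->C; (5,6):dx=-6,dy=-8->C; (5,7):dx=+4,dy=-6->D
  (5,8):dx=+2,dy=+2->C; (6,7):dx=+10,dy=+2->C; (6,8):dx=+8,dy=+10->C; (7,8):dx=-2,dy=+8->D
Step 2: C = 18, D = 10, total pairs = 28.
Step 3: tau = (C - D)/(n(n-1)/2) = (18 - 10)/28 = 0.285714.
Step 4: Exact two-sided p-value (enumerate n! = 40320 permutations of y under H0): p = 0.398760.
Step 5: alpha = 0.05. fail to reject H0.

tau_b = 0.2857 (C=18, D=10), p = 0.398760, fail to reject H0.


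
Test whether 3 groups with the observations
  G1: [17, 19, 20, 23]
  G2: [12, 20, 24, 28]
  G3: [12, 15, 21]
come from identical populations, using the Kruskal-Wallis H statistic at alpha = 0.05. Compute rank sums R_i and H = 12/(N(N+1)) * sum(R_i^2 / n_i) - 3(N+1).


Step 1: Combine all N = 11 observations and assign midranks.
sorted (value, group, rank): (12,G2,1.5), (12,G3,1.5), (15,G3,3), (17,G1,4), (19,G1,5), (20,G1,6.5), (20,G2,6.5), (21,G3,8), (23,G1,9), (24,G2,10), (28,G2,11)
Step 2: Sum ranks within each group.
R_1 = 24.5 (n_1 = 4)
R_2 = 29 (n_2 = 4)
R_3 = 12.5 (n_3 = 3)
Step 3: H = 12/(N(N+1)) * sum(R_i^2/n_i) - 3(N+1)
     = 12/(11*12) * (24.5^2/4 + 29^2/4 + 12.5^2/3) - 3*12
     = 0.090909 * 412.396 - 36
     = 1.490530.
Step 4: Ties present; correction factor C = 1 - 12/(11^3 - 11) = 0.990909. Corrected H = 1.490530 / 0.990909 = 1.504205.
Step 5: Under H0, H ~ chi^2(2); p-value = 0.471374.
Step 6: alpha = 0.05. fail to reject H0.

H = 1.5042, df = 2, p = 0.471374, fail to reject H0.


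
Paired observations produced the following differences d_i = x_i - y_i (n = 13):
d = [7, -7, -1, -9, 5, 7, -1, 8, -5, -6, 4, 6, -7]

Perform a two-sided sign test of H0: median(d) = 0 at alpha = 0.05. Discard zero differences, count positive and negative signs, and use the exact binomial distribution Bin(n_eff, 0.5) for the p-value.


Step 1: Discard zero differences. Original n = 13; n_eff = number of nonzero differences = 13.
Nonzero differences (with sign): +7, -7, -1, -9, +5, +7, -1, +8, -5, -6, +4, +6, -7
Step 2: Count signs: positive = 6, negative = 7.
Step 3: Under H0: P(positive) = 0.5, so the number of positives S ~ Bin(13, 0.5).
Step 4: Two-sided exact p-value = sum of Bin(13,0.5) probabilities at or below the observed probability = 1.000000.
Step 5: alpha = 0.05. fail to reject H0.

n_eff = 13, pos = 6, neg = 7, p = 1.000000, fail to reject H0.


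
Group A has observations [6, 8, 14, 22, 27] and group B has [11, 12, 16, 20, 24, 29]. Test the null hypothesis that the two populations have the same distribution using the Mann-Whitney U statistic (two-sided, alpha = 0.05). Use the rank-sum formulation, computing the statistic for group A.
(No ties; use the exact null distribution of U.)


Step 1: Combine and sort all 11 observations; assign midranks.
sorted (value, group): (6,X), (8,X), (11,Y), (12,Y), (14,X), (16,Y), (20,Y), (22,X), (24,Y), (27,X), (29,Y)
ranks: 6->1, 8->2, 11->3, 12->4, 14->5, 16->6, 20->7, 22->8, 24->9, 27->10, 29->11
Step 2: Rank sum for X: R1 = 1 + 2 + 5 + 8 + 10 = 26.
Step 3: U_X = R1 - n1(n1+1)/2 = 26 - 5*6/2 = 26 - 15 = 11.
       U_Y = n1*n2 - U_X = 30 - 11 = 19.
Step 4: No ties, so the exact null distribution of U (based on enumerating the C(11,5) = 462 equally likely rank assignments) gives the two-sided p-value.
Step 5: p-value = 0.536797; compare to alpha = 0.05. fail to reject H0.

U_X = 11, p = 0.536797, fail to reject H0 at alpha = 0.05.


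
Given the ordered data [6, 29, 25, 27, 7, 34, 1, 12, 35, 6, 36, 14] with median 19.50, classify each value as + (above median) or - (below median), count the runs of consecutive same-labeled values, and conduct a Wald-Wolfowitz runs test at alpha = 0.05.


Step 1: Compute median = 19.50; label A = above, B = below.
Labels in order: BAAABABBABAB  (n_A = 6, n_B = 6)
Step 2: Count runs R = 9.
Step 3: Under H0 (random ordering), E[R] = 2*n_A*n_B/(n_A+n_B) + 1 = 2*6*6/12 + 1 = 7.0000.
        Var[R] = 2*n_A*n_B*(2*n_A*n_B - n_A - n_B) / ((n_A+n_B)^2 * (n_A+n_B-1)) = 4320/1584 = 2.7273.
        SD[R] = 1.6514.
Step 4: Continuity-corrected z = (R - 0.5 - E[R]) / SD[R] = (9 - 0.5 - 7.0000) / 1.6514 = 0.9083.
Step 5: Two-sided p-value via normal approximation = 2*(1 - Phi(|z|)) = 0.363722.
Step 6: alpha = 0.05. fail to reject H0.

R = 9, z = 0.9083, p = 0.363722, fail to reject H0.


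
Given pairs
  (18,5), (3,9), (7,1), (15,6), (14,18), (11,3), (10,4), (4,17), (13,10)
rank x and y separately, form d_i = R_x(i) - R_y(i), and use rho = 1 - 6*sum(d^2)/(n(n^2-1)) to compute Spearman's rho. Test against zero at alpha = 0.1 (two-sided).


Step 1: Rank x and y separately (midranks; no ties here).
rank(x): 18->9, 3->1, 7->3, 15->8, 14->7, 11->5, 10->4, 4->2, 13->6
rank(y): 5->4, 9->6, 1->1, 6->5, 18->9, 3->2, 4->3, 17->8, 10->7
Step 2: d_i = R_x(i) - R_y(i); compute d_i^2.
  (9-4)^2=25, (1-6)^2=25, (3-1)^2=4, (8-5)^2=9, (7-9)^2=4, (5-2)^2=9, (4-3)^2=1, (2-8)^2=36, (6-7)^2=1
sum(d^2) = 114.
Step 3: rho = 1 - 6*114 / (9*(9^2 - 1)) = 1 - 684/720 = 0.050000.
Step 4: Under H0, t = rho * sqrt((n-2)/(1-rho^2)) = 0.1325 ~ t(7).
Step 5: Two-sided p-value from the t-distribution with 7 df = 0.898353.
Step 6: alpha = 0.1. fail to reject H0.

rho = 0.0500, p = 0.898353, fail to reject H0 at alpha = 0.1.
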